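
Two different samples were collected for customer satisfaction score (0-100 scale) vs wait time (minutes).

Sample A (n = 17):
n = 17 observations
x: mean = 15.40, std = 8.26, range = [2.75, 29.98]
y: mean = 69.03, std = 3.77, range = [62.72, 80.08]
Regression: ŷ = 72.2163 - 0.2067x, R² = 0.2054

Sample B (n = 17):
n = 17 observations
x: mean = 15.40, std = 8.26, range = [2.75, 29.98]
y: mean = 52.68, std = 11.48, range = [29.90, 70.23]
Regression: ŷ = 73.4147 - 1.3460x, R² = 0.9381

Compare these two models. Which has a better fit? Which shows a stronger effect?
Model B has the better fit (R² = 0.9381 vs 0.2054). Model B shows the stronger effect (|β₁| = 1.3460 vs 0.2067).

Model Comparison:

Goodness of fit (R²):
- Model A: R² = 0.2054 → 20.54% of variance in satisfaction score explained
- Model B: R² = 0.9381 → 93.81% of variance in satisfaction score explained
- 0.9381 > 0.2054 → Model B has the better fit

Effect size (slope magnitude):
- Model A: β₁ = -0.2067 → predicted satisfaction score falls 0.2067 points per additional minute of wait time
- Model B: β₁ = -1.3460 → predicted satisfaction score falls 1.3460 points per additional minute of wait time
- |-0.2067| < |-1.3460| → Model B shows the stronger marginal effect

Notes:
- The two samples could reflect different populations, time periods, or measurement quality.
- R² measures how tightly points cluster around the line; β₁ measures how steep the line is — they answer different questions.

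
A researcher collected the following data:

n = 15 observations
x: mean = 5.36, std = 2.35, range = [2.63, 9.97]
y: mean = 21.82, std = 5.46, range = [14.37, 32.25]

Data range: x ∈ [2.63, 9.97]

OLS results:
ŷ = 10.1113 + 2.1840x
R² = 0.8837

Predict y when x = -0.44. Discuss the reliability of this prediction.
The equation gives ŷ = 9.1503; however x = -0.44 is 3.07 units below the observed range, so this extrapolated value should not be trusted.

Prediction calculation:
ŷ = 10.1113 + 2.1840 × (-0.44)
ŷ = 9.1503

Reliability:
- Data range: x ∈ [2.63, 9.97]
- Prediction point: x = -0.44 is 3.07 units below the observed range → this is EXTRAPOLATION, not interpolation

Why that matters here:
- Real relationships often flatten, saturate, or turn nonlinear at extremes
- There are no observations near this x to validate the fitted line there
- The linear relationship may not hold outside the observed range

The R² = 0.8837 only validates the fit within [2.63, 9.97]; treat ŷ = 9.1503 with caution.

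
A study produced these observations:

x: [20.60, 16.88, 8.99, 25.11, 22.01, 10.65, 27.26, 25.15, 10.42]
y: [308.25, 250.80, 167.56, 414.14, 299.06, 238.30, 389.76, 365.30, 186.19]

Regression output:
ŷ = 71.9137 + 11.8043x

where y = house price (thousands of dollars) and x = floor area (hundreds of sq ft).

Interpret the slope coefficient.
An increase of one hundred sq ft in floor area is associated with a 11.8043 thousand dollars increase in predicted house price.

The slope coefficient β₁ = 11.8043 represents the marginal effect of floor area on house price.

Interpretation:
- Floor area up by 1 hundred sq ft → predicted house price increases by 11.8043 thousand dollars
- This is a linear approximation: the same per-unit change is assumed across the whole observed x range

(β₀ = 71.9137 is the fitted value at x = 0 and is not part of the slope interpretation.)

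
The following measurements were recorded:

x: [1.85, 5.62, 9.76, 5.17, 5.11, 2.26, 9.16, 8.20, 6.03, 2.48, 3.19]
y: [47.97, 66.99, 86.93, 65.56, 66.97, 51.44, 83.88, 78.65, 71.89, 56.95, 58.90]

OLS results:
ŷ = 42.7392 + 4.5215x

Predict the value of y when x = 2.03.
ŷ = 51.9178

x = 2.03 lies inside the observed range [1.85, 9.76], so the fitted equation applies directly:

ŷ = 42.7392 + 4.5215 × 2.03
ŷ = 42.7392 + 9.1786
ŷ = 51.9178

This is a point prediction; actual observations scatter around it by roughly the residual standard deviation.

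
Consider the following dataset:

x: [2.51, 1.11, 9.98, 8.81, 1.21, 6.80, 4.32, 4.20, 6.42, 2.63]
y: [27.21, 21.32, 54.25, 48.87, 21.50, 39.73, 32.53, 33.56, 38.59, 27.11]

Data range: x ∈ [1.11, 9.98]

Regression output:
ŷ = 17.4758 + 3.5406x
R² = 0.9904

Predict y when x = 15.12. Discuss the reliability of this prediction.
ŷ = 71.0097, but this is extrapolation (above the data range [1.11, 9.98]) and may be unreliable.

Prediction calculation:
ŷ = 17.4758 + 3.5406 × 15.12
ŷ = 71.0097

Reliability:
- Data range: x ∈ [1.11, 9.98]
- Prediction point: x = 15.12 is 5.14 units above the observed range → this is EXTRAPOLATION, not interpolation

Why that matters here:
- Real relationships often flatten, saturate, or turn nonlinear at extremes
- R² describes fit only over the sampled x values; it says nothing about behaviour beyond them
- The standard error of prediction grows with (x − x̄)², and x = 15.12 is far from x̄ = 4.80

The R² = 0.9904 only validates the fit within [1.11, 9.98]; treat ŷ = 71.0097 with caution.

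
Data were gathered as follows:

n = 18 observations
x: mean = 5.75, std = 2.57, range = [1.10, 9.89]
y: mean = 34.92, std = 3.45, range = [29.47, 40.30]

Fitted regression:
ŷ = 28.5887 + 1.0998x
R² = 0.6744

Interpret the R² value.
About 67.44% of the variability in y is accounted for by the regression on x (R² = 0.6744) — a moderate linear fit.

R² = 1 − SS_res/SS_tot compares the residual scatter to the total scatter of y about its mean.

Here R² = 0.6744:
- Explained: 67.44% of the variation in y
- Unexplained (residual): 100% − 67.44% = 32.56%
- Rule of thumb (below 0.3 weak; 0.3 to below 0.7 moderate; 0.7 and above strong) → moderate

Equivalently, for simple linear regression R² = r², so |r| = √0.6744 ≈ 0.8212.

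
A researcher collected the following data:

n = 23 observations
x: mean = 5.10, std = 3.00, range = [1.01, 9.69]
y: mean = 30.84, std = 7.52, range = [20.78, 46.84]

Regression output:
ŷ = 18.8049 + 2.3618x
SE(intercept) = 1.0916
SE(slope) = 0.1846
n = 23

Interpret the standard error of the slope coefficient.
The slope 2.3618 is pinned down to within about ±0.1846 (one SE) by these data — relative uncertainty 7.8%, i.e. precise.

SE(β̂₁) = 0.1846 says: if we drew many samples of n = 23 from the same population and refit each time, the fitted slopes would scatter with a standard deviation of roughly 0.1846 around the true β₁.

Relative precision:
- SE / |β̂₁| = 0.1846 / 2.3618 = 7.8%
- Rule of thumb (under 20%: precise; 20% to under 50%: moderately precise; 50% or more: imprecise) → precise

Link to the t-test: t = β̂₁ / SE(β̂₁) = 2.3618 / 0.1846 = 12.7941, the statistic for H₀: β₁ = 0.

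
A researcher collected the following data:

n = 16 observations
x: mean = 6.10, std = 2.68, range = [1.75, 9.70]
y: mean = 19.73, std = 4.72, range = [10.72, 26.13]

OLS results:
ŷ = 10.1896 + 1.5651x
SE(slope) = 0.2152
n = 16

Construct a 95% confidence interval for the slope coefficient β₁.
The 95% CI for β₁ is (1.1035, 2.0267)

Confidence interval for the slope:

The 95% CI for β₁ is: β̂₁ ± t*(α/2, n-2) × SE(β̂₁)

Step 1: Find critical t-value
- Confidence level = 0.95
- Degrees of freedom = n - 2 = 16 - 2 = 14
- t*(α/2, 14) = 2.1448

Step 2: Calculate margin of error
Margin = 2.1448 × 0.2152 = 0.4616

Step 3: Construct interval
CI = 1.5651 ± 0.4616
CI = (1.1035, 2.0267)

Interpretation: intervals built this way capture the true β₁ in 95% of repeated samples; here the plausible range for the per-unit effect of x on y is 1.1035 to 2.0267.
Both endpoints are positive, so the data support a genuinely positive slope at this confidence level.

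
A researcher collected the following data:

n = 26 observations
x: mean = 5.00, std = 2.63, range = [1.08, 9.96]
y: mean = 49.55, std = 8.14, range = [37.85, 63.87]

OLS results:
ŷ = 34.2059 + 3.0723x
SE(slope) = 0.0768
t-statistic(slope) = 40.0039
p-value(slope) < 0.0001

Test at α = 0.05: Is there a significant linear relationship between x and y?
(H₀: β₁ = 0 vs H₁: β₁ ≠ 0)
Since p-value < 0.0001 < α = 0.05, reject H₀ — the slope is significantly different from 0.

Hypothesis test for the slope coefficient:

H₀: β₁ = 0 (no linear relationship)
H₁: β₁ ≠ 0 (linear relationship exists)

Test statistic: t = β̂₁ / SE(β̂₁) = 3.0723 / 0.0768 = 40.0039

p < 0.0001: how often a slope estimate this far from 0 (in SE units) would arise by chance if β₁ were truly 0.

Decision rule: reject H₀ if p-value < α.
p-value < 0.0001 < α = 0.05 → reject H₀.

Conclusion: the linear association between x and y is significant at the 5% level.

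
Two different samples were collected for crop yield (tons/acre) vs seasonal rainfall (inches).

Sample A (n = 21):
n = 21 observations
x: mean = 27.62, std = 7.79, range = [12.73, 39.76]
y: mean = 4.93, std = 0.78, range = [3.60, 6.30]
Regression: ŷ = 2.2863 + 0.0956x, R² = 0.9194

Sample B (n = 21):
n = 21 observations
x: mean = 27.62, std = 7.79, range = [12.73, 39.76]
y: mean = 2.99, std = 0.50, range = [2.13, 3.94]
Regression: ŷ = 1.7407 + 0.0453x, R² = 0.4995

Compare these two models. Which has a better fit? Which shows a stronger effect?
Model A has the better fit (R² = 0.9194 vs 0.4995). Model A shows the stronger effect (|β₁| = 0.0956 vs 0.0453).

Model Comparison:

Goodness of fit (R²):
- Model A: R² = 0.9194 → 91.94% of variance in crop yield explained
- Model B: R² = 0.4995 → 49.95% of variance in crop yield explained
- 0.9194 > 0.4995 → Model A has the better fit

Effect size (slope magnitude):
- Model A: β₁ = 0.0956 → predicted crop yield rises 0.0956 tons/acre per additional inch of rainfall
- Model B: β₁ = 0.0453 → predicted crop yield rises 0.0453 tons/acre per additional inch of rainfall
- |0.0956| > |0.0453| → Model A shows the stronger marginal effect

Notes:
- The two samples could reflect different populations, time periods, or measurement quality.
- A better fit (higher R²) doesn't necessarily mean a more important relationship.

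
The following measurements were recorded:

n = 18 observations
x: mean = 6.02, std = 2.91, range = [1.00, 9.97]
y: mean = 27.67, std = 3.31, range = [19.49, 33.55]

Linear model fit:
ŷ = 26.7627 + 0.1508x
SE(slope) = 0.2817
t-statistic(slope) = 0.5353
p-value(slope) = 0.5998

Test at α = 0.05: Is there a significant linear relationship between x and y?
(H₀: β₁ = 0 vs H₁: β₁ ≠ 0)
Fail to reject H₀: p-value = 0.5998 ≥ α = 0.05. The linear relationship is not significant at the 5% level.

Hypothesis test for the slope coefficient:

H₀: β₁ = 0 (no linear relationship)
H₁: β₁ ≠ 0 (linear relationship exists)

Test statistic: t = β̂₁ / SE(β̂₁) = 0.1508 / 0.2817 = 0.5353

The p-value (0.5998) is the probability, under H₀, of a t-statistic at least as extreme as |t| = 0.5353 (two-sided, df = n − 2 = 16).

Decision rule: reject H₀ if p-value < α.
p-value = 0.5998 ≥ α = 0.05 → fail to reject H₀.

There is not sufficient evidence at the 5% significance level to conclude that a linear relationship exists between x and y.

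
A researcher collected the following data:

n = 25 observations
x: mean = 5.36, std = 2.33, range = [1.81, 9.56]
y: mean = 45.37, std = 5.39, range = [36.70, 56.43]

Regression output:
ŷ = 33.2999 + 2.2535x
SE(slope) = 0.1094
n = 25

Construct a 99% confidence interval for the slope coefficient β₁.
The 99% CI for β₁ is (1.9464, 2.5606)

Confidence interval for the slope:

The 99% CI for β₁ is: β̂₁ ± t*(α/2, n-2) × SE(β̂₁)

Step 1: Find critical t-value
- Confidence level = 0.99
- Degrees of freedom = n - 2 = 25 - 2 = 23
- t*(α/2, 23) = 2.8073

Step 2: Calculate margin of error
Margin = 2.8073 × 0.1094 = 0.3071

Step 3: Construct interval
CI = 2.2535 ± 0.3071
CI = (1.9464, 2.5606)

Interpretation: intervals built this way capture the true β₁ in 99% of repeated samples; here the plausible range for the per-unit effect of x on y is 1.9464 to 2.5606.
Both endpoints are positive, so the data support a genuinely positive slope at this confidence level.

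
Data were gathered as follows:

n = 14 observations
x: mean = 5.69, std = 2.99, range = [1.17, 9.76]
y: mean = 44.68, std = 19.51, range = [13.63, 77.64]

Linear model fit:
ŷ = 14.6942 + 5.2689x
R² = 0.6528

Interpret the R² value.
About 65.28% of the variability in y is accounted for by the regression on x (R² = 0.6528) — a moderate linear fit.

R² (coefficient of determination) measures the proportion of variance in y explained by the regression model.

Here R² = 0.6528:
- Explained: 65.28% of the variation in y
- Unexplained (residual): 100% − 65.28% = 34.72%
- Rule of thumb (below 0.3 weak; 0.3 to below 0.7 moderate; 0.7 and above strong) → moderate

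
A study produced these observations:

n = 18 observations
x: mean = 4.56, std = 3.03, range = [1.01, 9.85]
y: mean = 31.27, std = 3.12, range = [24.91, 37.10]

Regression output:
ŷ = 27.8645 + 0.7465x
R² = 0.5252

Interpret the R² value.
About 52.52% of the variability in y is accounted for by the regression on x (R² = 0.5252) — a moderate linear fit.

The coefficient of determination R² is the fraction of the total variation in y that the fitted line accounts for.

Here R² = 0.5252:
- Explained: 52.52% of the variation in y
- Unexplained (residual): 100% − 52.52% = 47.48%
- Rule of thumb (below 0.3 weak; 0.3 to below 0.7 moderate; 0.7 and above strong) → moderate

Note: R² never decreases when predictors are added, so it should not be used alone to compare models of different size.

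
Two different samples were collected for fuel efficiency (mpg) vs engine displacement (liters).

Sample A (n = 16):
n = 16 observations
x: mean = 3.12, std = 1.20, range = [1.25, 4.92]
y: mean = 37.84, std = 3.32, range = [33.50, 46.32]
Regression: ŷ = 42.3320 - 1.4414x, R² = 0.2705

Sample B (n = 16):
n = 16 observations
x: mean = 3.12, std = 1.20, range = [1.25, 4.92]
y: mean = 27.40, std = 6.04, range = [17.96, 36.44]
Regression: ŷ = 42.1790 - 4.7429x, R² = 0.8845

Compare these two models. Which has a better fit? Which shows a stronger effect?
Model B has the better fit (R² = 0.8845 vs 0.2705). Model B shows the stronger effect (|β₁| = 4.7429 vs 1.4414).

Model Comparison:

Which explains more variance? (R²)
- Model A: R² = 0.2705 → 27.05% of variance in fuel efficiency explained
- Model B: R² = 0.8845 → 88.45% of variance in fuel efficiency explained
- 0.8845 > 0.2705 → Model B has the better fit

Strength of effect — compare |β₁|:
- Model A: β₁ = -1.4414 → predicted fuel efficiency falls 1.4414 mpg per additional liter of engine displacement
- Model B: β₁ = -4.7429 → predicted fuel efficiency falls 4.7429 mpg per additional liter of engine displacement
- |-1.4414| < |-4.7429| → Model B shows the stronger marginal effect

Notes:
- A better fit (higher R²) doesn't necessarily mean a more important relationship.
- A steeper slope doesn't make a better model if the scatter around the line is large.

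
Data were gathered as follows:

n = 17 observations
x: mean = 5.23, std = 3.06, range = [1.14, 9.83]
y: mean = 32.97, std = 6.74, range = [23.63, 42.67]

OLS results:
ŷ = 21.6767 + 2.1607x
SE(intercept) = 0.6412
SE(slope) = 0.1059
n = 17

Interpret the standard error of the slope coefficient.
SE(β̂₁) = 0.1059 is the estimated standard deviation of the slope estimate across repeated samples; relative to β̂₁ = 2.1607 that is 4.9%, a precise estimate.

What SE measures:
- The standard error quantifies the sampling variability of the coefficient estimate
- It is the estimated standard deviation of β̂₁ across hypothetical repeated samples of the same size
- Smaller SE → more precise estimate

Relative precision:
- SE / |β̂₁| = 0.1059 / 2.1607 = 4.9%
- Rule of thumb (under 20%: precise; 20% to under 50%: moderately precise; 50% or more: imprecise) → precise

Link to the t-test: t = β̂₁ / SE(β̂₁) = 2.1607 / 0.1059 = 20.4032, the statistic for H₀: β₁ = 0.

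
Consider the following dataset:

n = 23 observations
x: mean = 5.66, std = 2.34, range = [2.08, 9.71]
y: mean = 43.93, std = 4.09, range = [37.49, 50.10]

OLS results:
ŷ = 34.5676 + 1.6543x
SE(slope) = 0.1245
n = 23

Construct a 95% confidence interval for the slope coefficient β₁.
The 95% CI for β₁ is (1.3954, 1.9132)

Confidence interval for the slope:

The 95% CI for β₁ is: β̂₁ ± t*(α/2, n-2) × SE(β̂₁)

Step 1: Find critical t-value
- Confidence level = 0.95
- Degrees of freedom = n - 2 = 23 - 2 = 21
- t*(α/2, 21) = 2.0796

Step 2: Calculate margin of error
Margin = 2.0796 × 0.1245 = 0.2589

Step 3: Construct interval
CI = 1.6543 ± 0.2589
CI = (1.3954, 1.9132)

Interpretation: intervals built this way capture the true β₁ in 95% of repeated samples; here the plausible range for the per-unit effect of x on y is 1.3954 to 1.9132.
Since 0 is outside the interval, a two-sided test at α = 0.05 would reject H₀: β₁ = 0.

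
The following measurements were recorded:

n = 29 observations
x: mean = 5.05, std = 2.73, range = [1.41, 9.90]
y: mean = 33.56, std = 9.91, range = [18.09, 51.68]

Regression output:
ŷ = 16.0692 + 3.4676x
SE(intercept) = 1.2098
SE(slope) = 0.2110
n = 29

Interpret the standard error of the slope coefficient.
SE(slope) = 0.2110 measures the uncertainty in the estimated slope. The coefficient is estimated precisely (SE/|β̂₁| = 6.1%).

SE(β̂₁) = s / √Sxx, where s is the residual standard deviation and Sxx = Σ(x − x̄)². It is the yardstick for how far β̂₁ = 3.4676 could plausibly be from the true slope.

Relative precision:
- SE / |β̂₁| = 0.2110 / 3.4676 = 6.1%
- Rule of thumb (under 20%: precise; 20% to under 50%: moderately precise; 50% or more: imprecise) → precise

Rough 95% range (±2 SE): 3.4676 ± 0.4220 → (3.0456, 3.8896).

What drives SE(β̂₁): wider spread of x values → smaller SE.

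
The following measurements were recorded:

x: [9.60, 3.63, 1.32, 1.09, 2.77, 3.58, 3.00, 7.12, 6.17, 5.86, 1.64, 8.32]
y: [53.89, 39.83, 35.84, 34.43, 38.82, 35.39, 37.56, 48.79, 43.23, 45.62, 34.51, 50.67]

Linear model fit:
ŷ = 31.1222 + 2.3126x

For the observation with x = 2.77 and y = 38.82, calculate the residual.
Residual = 1.2919

The residual is the difference between the actual value and the predicted value:

Residual = y - ŷ

Step 1: Calculate predicted value
ŷ = 31.1222 + 2.3126 × 2.77
ŷ = 37.5281

Step 2: Calculate residual
Residual = 38.82 - 37.5281
Residual = 1.2919

Sign check: y > ŷ, so the point is above the line and the fit underestimates here.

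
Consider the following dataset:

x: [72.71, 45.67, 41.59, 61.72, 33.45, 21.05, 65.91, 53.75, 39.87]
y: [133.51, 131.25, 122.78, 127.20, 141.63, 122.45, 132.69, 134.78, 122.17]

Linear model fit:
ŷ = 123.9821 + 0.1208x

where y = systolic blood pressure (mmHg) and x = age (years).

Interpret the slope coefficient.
On average, blood pressure is about 0.1208 mmHg higher for every extra year of age.

The slope β₁ = 0.1208 gives the rate at which the fitted blood pressure changes with age.

Interpretation:
- Age up by 1 year → predicted blood pressure increases by 0.1208 mmHg
- The effect is assumed constant over the observed range of x (linearity)
- The slope describes association in these data, not necessarily a causal effect

(β₀ = 123.9821 is the fitted value at x = 0 and is not part of the slope interpretation.)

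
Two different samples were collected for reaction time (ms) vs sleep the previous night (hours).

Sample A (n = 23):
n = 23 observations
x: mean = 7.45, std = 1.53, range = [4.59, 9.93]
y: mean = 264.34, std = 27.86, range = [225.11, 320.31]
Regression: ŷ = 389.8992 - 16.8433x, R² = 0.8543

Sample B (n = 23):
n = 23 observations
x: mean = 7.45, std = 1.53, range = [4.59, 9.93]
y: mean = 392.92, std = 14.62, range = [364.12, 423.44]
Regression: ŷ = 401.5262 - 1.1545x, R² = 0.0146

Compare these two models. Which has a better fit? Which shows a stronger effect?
Model A has the better fit (R² = 0.8543 vs 0.0146). Model A shows the stronger effect (|β₁| = 16.8433 vs 1.1545).

Model Comparison:

Fit — compare R²:
- Model A: R² = 0.8543 → 85.43% of variance in reaction time explained
- Model B: R² = 0.0146 → 1.46% of variance in reaction time explained
- 0.8543 > 0.0146 → Model A has the better fit

Which has the larger per-hour effect? (|β₁|)
- Model A: β₁ = -16.8433 → predicted reaction time falls 16.8433 ms per additional hour of sleep
- Model B: β₁ = -1.1545 → predicted reaction time falls 1.1545 ms per additional hour of sleep
- |-16.8433| > |-1.1545| → Model A shows the stronger marginal effect

Notes:
- A better fit (higher R²) doesn't necessarily mean a more important relationship.
- A steeper slope doesn't make a better model if the scatter around the line is large.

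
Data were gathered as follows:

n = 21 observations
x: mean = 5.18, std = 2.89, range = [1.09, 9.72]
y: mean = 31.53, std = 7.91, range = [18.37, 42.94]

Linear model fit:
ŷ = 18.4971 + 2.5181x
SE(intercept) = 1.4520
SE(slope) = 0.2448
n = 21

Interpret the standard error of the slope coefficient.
SE(β̂₁) = 0.2448 is the estimated standard deviation of the slope estimate across repeated samples; relative to β̂₁ = 2.5181 that is 9.7%, a precise estimate.

SE(β̂₁) = s / √Sxx, where s is the residual standard deviation and Sxx = Σ(x − x̄)². It is the yardstick for how far β̂₁ = 2.5181 could plausibly be from the true slope.

Relative precision:
- SE / |β̂₁| = 0.2448 / 2.5181 = 9.7%
- Rule of thumb (under 20%: precise; 20% to under 50%: moderately precise; 50% or more: imprecise) → precise

Link to interval estimation: a confidence interval for β₁ is β̂₁ ± t* × 0.2448, so SE sets the half-width per unit of t*.

What drives SE(β̂₁): larger n (here n = 21) → smaller SE; wider spread of x values → smaller SE.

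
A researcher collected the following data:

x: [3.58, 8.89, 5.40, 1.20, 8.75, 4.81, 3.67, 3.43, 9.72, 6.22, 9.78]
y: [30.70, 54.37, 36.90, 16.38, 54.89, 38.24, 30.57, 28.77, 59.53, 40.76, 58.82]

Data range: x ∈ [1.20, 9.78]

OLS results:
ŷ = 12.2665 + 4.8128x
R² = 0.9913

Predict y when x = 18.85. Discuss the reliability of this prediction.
ŷ = 102.9878, but this is extrapolation (above the data range [1.20, 9.78]) and may be unreliable.

Prediction calculation:
ŷ = 12.2665 + 4.8128 × 18.85
ŷ = 102.9878

Reliability:
- Data range: x ∈ [1.20, 9.78]
- Prediction point: x = 18.85 is 9.07 units above the observed range → this is EXTRAPOLATION, not interpolation

Why that matters here:
- There are no observations near this x to validate the fitted line there
- R² describes fit only over the sampled x values; it says nothing about behaviour beyond them

A defensible statement: 'if the linear trend continued to x = 18.85, y would be about 102.9878' — the premise is untested.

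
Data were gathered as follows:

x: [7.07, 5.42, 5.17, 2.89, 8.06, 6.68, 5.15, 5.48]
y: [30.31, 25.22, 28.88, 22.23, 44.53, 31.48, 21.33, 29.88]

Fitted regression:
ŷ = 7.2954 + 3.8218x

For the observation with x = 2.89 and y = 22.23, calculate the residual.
Residual = 3.8896

The residual is the difference between the actual value and the predicted value:

Residual = y - ŷ

Step 1: Calculate predicted value
ŷ = 7.2954 + 3.8218 × 2.89
ŷ = 18.3404

Step 2: Calculate residual
Residual = 22.23 - 18.3404
Residual = 3.8896

The residual is positive, so the observed y = 22.23 sits above the regression line (the line underestimates it by 3.8896).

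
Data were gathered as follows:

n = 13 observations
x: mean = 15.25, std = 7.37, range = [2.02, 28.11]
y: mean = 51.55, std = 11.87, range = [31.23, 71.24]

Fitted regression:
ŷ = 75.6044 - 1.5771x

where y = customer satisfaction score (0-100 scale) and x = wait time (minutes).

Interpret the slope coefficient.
For each additional minute of wait time, predicted satisfaction score decreases by approximately 1.5771 points.

The slope coefficient β₁ = -1.5771 represents the marginal effect of wait time on satisfaction score.

Interpretation:
- Wait time up by 1 minute → predicted satisfaction score decreases by 1.5771 points
- This is a linear approximation: the same per-unit change is assumed across the whole observed x range
- The sign (−) gives the direction; the magnitude 1.5771 gives the size of the effect per minute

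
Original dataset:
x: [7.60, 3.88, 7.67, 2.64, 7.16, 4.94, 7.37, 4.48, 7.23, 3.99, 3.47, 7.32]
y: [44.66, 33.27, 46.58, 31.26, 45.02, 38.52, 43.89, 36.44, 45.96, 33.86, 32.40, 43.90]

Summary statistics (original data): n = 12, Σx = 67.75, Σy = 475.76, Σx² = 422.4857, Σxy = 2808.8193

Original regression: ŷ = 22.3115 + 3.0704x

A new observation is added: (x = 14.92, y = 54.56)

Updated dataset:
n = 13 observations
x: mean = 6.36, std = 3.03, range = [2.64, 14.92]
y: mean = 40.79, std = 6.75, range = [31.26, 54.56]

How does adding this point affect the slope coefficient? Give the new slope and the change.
The slope changes from 3.0704 to 2.0978 (change of -0.9726, or -31.7%).

x = 14.92 lies well outside the original x-range [2.64, 7.67] (x̄ ≈ 5.65), so this observation has high leverage and can move the slope substantially.

Step 1: Update the sums with the new point (n goes from 12 to 13)
Σx  = 67.75 + 14.92 = 82.67
Σy  = 475.76 + 54.56 = 530.32
Σx² = 422.4857 + 14.92² = 422.4857 + 222.6064 = 645.0921
Σxy = 2808.8193 + 14.92×54.56 = 2808.8193 + 814.0352 = 3622.8545

Step 2: Recompute the slope with b₁ = (nΣxy − ΣxΣy) / (nΣx² − (Σx)²)
Numerator   = 13×3622.8545 − 82.67×530.32 = 47097.1085 − 43841.5544 = 3255.5541
Denominator = 13×645.0921 − 82.67² = 8386.1973 − 6834.3289 = 1551.8684
b₁(new) = 3255.5541 / 1551.8684 = 2.0978

(Same formula on the original sums: (12×2808.8193 − 67.75×475.76) / (12×422.4857 − 67.75²) = 1473.0916 / 479.7659 = 3.0704, matching the given fit.)

Step 3: Change in slope
Δβ₁ = 2.0978 − 3.0704 = -0.9726
Relative change = -0.9726 / 3.0704 × 100% = -31.7%
→ the slope decreases when the point is added.

Because the point sits below the extension of the original line at a high-leverage x, it tilts the fit down.
In practice: investigate whether it comes from the same population as the rest of the sample; examine leverage (hᵢ) and Cook's distance rather than deleting it automatically.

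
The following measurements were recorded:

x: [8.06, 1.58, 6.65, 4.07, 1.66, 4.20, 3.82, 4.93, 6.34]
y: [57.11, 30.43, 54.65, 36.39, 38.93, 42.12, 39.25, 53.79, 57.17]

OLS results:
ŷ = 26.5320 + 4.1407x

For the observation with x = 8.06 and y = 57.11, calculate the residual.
Residual = -2.7960

The residual is the difference between the actual value and the predicted value:

Residual = y - ŷ

Step 1: Calculate predicted value
ŷ = 26.5320 + 4.1407 × 8.06
ŷ = 59.9060

Step 2: Calculate residual
Residual = 57.11 - 59.9060
Residual = -2.7960

The residual is negative, so the observed y = 57.11 sits below the regression line (the line overestimates it by 2.7960).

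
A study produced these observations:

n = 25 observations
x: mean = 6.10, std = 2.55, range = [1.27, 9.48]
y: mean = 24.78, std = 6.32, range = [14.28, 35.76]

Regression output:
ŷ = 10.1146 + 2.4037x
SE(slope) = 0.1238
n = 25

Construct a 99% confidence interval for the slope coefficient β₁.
The 99% CI for β₁ is (2.0562, 2.7512)

Confidence interval for the slope:

The 99% CI for β₁ is: β̂₁ ± t*(α/2, n-2) × SE(β̂₁)

Step 1: Find critical t-value
- Confidence level = 0.99
- Degrees of freedom = n - 2 = 25 - 2 = 23
- t*(α/2, 23) = 2.8073

Step 2: Calculate margin of error
Margin = 2.8073 × 0.1238 = 0.3475

Step 3: Construct interval
CI = 2.4037 ± 0.3475
CI = (2.0562, 2.7512)

Interpretation: intervals built this way capture the true β₁ in 99% of repeated samples; here the plausible range for the per-unit effect of x on y is 2.0562 to 2.7512.
The interval does not include 0, suggesting a significant linear relationship.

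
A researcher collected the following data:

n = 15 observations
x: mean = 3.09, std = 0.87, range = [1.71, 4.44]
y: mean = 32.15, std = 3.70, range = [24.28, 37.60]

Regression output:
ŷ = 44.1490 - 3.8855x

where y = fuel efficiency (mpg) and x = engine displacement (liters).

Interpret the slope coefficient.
For each additional liter of engine displacement, predicted fuel efficiency decreases by approximately 3.8855 mpg.

The slope coefficient β₁ = -3.8855 represents the marginal effect of engine displacement on fuel efficiency.

Interpretation:
- Engine displacement up by 1 liter → predicted fuel efficiency decreases by 3.8855 mpg
- This is a linear approximation: the same per-unit change is assumed across the whole observed x range

(β₀ = 44.1490 is the fitted value at x = 0 and is not part of the slope interpretation.)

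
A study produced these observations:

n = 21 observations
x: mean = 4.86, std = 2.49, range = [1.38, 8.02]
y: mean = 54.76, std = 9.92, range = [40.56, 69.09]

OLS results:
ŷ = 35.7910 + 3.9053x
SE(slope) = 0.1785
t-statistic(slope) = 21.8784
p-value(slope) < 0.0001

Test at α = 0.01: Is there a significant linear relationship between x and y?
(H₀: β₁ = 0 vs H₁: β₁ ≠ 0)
Since p-value < 0.0001 < α = 0.01, reject H₀ — the slope is significantly different from 0.

Hypothesis test for the slope coefficient:

H₀: β₁ = 0 (no linear relationship)
H₁: β₁ ≠ 0 (linear relationship exists)

Test statistic: t = β̂₁ / SE(β̂₁) = 3.9053 / 0.1785 = 21.8784

The p-value (<0.0001) is the probability, under H₀, of a t-statistic at least as extreme as |t| = 21.8784 (two-sided, df = n − 2 = 19).

Decision rule: reject H₀ if p-value < α.
p-value < 0.0001 < α = 0.01 → reject H₀.

At α = 0.01 the data do provide convincing evidence of a nonzero slope.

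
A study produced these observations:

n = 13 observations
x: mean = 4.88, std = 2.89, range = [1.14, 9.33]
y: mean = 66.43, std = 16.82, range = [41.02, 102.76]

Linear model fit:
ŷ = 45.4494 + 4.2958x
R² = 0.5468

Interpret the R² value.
R² = 0.5468 means 54.68% of the variation in y is explained by the linear relationship with x. This indicates a moderate fit.

R² = 1 − SS_res/SS_tot compares the residual scatter to the total scatter of y about its mean.

Here R² = 0.5468:
- Explained: 54.68% of the variation in y
- Unexplained (residual): 100% − 54.68% = 45.32%
- Rule of thumb (below 0.3 weak; 0.3 to below 0.7 moderate; 0.7 and above strong) → moderate

Note: R² says nothing about causation, and a high R² does not by itself mean the linear form is appropriate — check the residuals.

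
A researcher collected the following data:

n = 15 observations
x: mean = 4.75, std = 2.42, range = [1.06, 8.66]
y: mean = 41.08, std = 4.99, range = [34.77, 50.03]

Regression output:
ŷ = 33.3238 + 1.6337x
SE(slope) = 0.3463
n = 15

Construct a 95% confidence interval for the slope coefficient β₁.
The 95% CI for β₁ is (0.8856, 2.3818)

Confidence interval for the slope:

The 95% CI for β₁ is: β̂₁ ± t*(α/2, n-2) × SE(β̂₁)

Step 1: Find critical t-value
- Confidence level = 0.95
- Degrees of freedom = n - 2 = 15 - 2 = 13
- t*(α/2, 13) = 2.1604

Step 2: Calculate margin of error
Margin = 2.1604 × 0.3463 = 0.7481

Step 3: Construct interval
CI = 1.6337 ± 0.7481
CI = (0.8856, 2.3818)

Interpretation: We are 95% confident that the true slope β₁ lies between 0.8856 and 2.3818.
Both endpoints are positive, so the data support a genuinely positive slope at this confidence level.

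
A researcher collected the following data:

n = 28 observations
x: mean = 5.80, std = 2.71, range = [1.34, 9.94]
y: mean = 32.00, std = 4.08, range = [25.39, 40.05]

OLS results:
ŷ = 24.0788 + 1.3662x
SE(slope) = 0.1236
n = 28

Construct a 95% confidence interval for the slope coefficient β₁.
The 95% CI for β₁ is (1.1121, 1.6203)

Confidence interval for the slope:

The 95% CI for β₁ is: β̂₁ ± t*(α/2, n-2) × SE(β̂₁)

Step 1: Find critical t-value
- Confidence level = 0.95
- Degrees of freedom = n - 2 = 28 - 2 = 26
- t*(α/2, 26) = 2.0555

Step 2: Calculate margin of error
Margin = 2.0555 × 0.1236 = 0.2541

Step 3: Construct interval
CI = 1.3662 ± 0.2541
CI = (1.1121, 1.6203)

Interpretation: each one-unit increase in x is associated with a change in mean y of between 1.1121 and 1.6203, with 95% confidence.
Both endpoints are positive, so the data support a genuinely positive slope at this confidence level.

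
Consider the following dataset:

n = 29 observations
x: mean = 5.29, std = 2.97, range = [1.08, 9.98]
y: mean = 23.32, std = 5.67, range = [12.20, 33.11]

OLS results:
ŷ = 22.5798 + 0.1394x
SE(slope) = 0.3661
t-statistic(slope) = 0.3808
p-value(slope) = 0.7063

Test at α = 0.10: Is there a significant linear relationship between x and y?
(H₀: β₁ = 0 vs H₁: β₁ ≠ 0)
Since p-value = 0.7063 ≥ α = 0.10, fail to reject H₀ — the slope is not significantly different from 0.

Hypothesis test for the slope coefficient:

H₀: β₁ = 0 (no linear relationship)
H₁: β₁ ≠ 0 (linear relationship exists)

Test statistic: t = β̂₁ / SE(β̂₁) = 0.1394 / 0.3661 = 0.3808

With df = 27, the two-sided p-value for |t| = 0.3808 is 0.7063.

Decision rule: reject H₀ if p-value < α.
p-value = 0.7063 ≥ α = 0.10 → fail to reject H₀.

Conclusion: the linear association between x and y is not significant at the 10% level.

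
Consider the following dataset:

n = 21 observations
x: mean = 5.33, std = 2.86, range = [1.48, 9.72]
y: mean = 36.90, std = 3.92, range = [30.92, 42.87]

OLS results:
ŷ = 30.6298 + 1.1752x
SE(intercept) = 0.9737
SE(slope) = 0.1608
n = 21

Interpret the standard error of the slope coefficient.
SE(β̂₁) = 0.1608 is the estimated standard deviation of the slope estimate across repeated samples; relative to β̂₁ = 1.1752 that is 13.7%, a precise estimate.

What SE measures:
- The standard error quantifies the sampling variability of the coefficient estimate
- It is the estimated standard deviation of β̂₁ across hypothetical repeated samples of the same size
- Smaller SE → more precise estimate

Relative precision:
- SE / |β̂₁| = 0.1608 / 1.1752 = 13.7%
- Rule of thumb (under 20%: precise; 20% to under 50%: moderately precise; 50% or more: imprecise) → precise

Rough 95% range (±2 SE): 1.1752 ± 0.3216 → (0.8536, 1.4968).

What drives SE(β̂₁): larger n (here n = 21) → smaller SE; more residual scatter → larger SE; wider spread of x values → smaller SE.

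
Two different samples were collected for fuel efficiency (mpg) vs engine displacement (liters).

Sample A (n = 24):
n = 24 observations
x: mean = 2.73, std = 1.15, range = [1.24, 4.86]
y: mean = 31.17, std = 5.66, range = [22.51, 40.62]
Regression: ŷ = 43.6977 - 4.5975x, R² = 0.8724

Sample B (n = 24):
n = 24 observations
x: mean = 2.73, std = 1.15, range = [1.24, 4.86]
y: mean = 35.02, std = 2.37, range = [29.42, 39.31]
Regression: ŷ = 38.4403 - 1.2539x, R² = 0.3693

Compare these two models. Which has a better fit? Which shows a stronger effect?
Model A has the better fit (R² = 0.8724 vs 0.3693). Model A shows the stronger effect (|β₁| = 4.5975 vs 1.2539).

Model Comparison:

Goodness of fit (R²):
- Model A: R² = 0.8724 → 87.24% of variance in fuel efficiency explained
- Model B: R² = 0.3693 → 36.93% of variance in fuel efficiency explained
- 0.8724 > 0.3693 → Model A has the better fit

Which has the larger per-liter effect? (|β₁|)
- Model A: β₁ = -4.5975 → predicted fuel efficiency falls 4.5975 mpg per additional liter of engine displacement
- Model B: β₁ = -1.2539 → predicted fuel efficiency falls 1.2539 mpg per additional liter of engine displacement
- |-4.5975| > |-1.2539| → Model A shows the stronger marginal effect

Note: A steeper slope doesn't make a better model if the scatter around the line is large.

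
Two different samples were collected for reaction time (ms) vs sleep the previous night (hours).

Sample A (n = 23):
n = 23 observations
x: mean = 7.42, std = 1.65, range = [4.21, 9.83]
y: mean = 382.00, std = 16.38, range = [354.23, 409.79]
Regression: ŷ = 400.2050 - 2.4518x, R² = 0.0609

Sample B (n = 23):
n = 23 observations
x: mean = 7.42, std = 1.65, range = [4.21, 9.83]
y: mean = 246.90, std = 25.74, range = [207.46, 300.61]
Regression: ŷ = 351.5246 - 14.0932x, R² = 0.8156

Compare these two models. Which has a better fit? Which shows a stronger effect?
Model B has the better fit (R² = 0.8156 vs 0.0609). Model B shows the stronger effect (|β₁| = 14.0932 vs 2.4518).

Model Comparison:

Goodness of fit (R²):
- Model A: R² = 0.0609 → 6.09% of variance in reaction time explained
- Model B: R² = 0.8156 → 81.56% of variance in reaction time explained
- 0.8156 > 0.0609 → Model B has the better fit

Effect size (slope magnitude):
- Model A: β₁ = -2.4518 → predicted reaction time falls 2.4518 ms per additional hour of sleep
- Model B: β₁ = -14.0932 → predicted reaction time falls 14.0932 ms per additional hour of sleep
- |-2.4518| < |-14.0932| → Model B shows the stronger marginal effect

Notes:
- A steeper slope doesn't make a better model if the scatter around the line is large.
- R² measures how tightly points cluster around the line; β₁ measures how steep the line is — they answer different questions.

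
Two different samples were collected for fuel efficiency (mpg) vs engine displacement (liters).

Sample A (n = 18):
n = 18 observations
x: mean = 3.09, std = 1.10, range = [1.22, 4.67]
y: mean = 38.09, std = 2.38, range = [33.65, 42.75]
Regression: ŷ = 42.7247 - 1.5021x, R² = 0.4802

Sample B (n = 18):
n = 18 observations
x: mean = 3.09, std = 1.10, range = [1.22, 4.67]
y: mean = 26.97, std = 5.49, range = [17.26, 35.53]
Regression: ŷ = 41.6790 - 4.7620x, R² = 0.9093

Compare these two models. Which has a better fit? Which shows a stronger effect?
Model B has the better fit (R² = 0.9093 vs 0.4802). Model B shows the stronger effect (|β₁| = 4.7620 vs 1.5021).

Model Comparison:

Fit — compare R²:
- Model A: R² = 0.4802 → 48.02% of variance in fuel efficiency explained
- Model B: R² = 0.9093 → 90.93% of variance in fuel efficiency explained
- 0.9093 > 0.4802 → Model B has the better fit

Effect size (slope magnitude):
- Model A: β₁ = -1.5021 → predicted fuel efficiency falls 1.5021 mpg per additional liter of engine displacement
- Model B: β₁ = -4.7620 → predicted fuel efficiency falls 4.7620 mpg per additional liter of engine displacement
- |-1.5021| < |-4.7620| → Model B shows the stronger marginal effect

Note: A steeper slope doesn't make a better model if the scatter around the line is large.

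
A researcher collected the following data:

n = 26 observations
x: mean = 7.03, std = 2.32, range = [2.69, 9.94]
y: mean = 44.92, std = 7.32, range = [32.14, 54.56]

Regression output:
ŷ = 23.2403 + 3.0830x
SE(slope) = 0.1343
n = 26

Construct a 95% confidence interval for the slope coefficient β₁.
The 95% CI for β₁ is (2.8058, 3.3602)

Confidence interval for the slope:

The 95% CI for β₁ is: β̂₁ ± t*(α/2, n-2) × SE(β̂₁)

Step 1: Find critical t-value
- Confidence level = 0.95
- Degrees of freedom = n - 2 = 26 - 2 = 24
- t*(α/2, 24) = 2.0639

Step 2: Calculate margin of error
Margin = 2.0639 × 0.1343 = 0.2772

Step 3: Construct interval
CI = 3.0830 ± 0.2772
CI = (2.8058, 3.3602)

Interpretation: We are 95% confident that the true slope β₁ lies between 2.8058 and 3.3602.
Since 0 is outside the interval, a two-sided test at α = 0.05 would reject H₀: β₁ = 0.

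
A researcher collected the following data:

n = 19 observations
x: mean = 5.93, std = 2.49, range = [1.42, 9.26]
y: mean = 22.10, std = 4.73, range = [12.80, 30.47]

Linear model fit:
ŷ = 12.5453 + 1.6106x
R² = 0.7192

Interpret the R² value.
R² = 0.7192 means 71.92% of the variation in y is explained by the linear relationship with x. This indicates a strong fit.

The coefficient of determination R² is the fraction of the total variation in y that the fitted line accounts for.

Here R² = 0.7192:
- Explained: 71.92% of the variation in y
- Unexplained (residual): 100% − 71.92% = 28.08%
- Rule of thumb (below 0.3 weak; 0.3 to below 0.7 moderate; 0.7 and above strong) → strong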